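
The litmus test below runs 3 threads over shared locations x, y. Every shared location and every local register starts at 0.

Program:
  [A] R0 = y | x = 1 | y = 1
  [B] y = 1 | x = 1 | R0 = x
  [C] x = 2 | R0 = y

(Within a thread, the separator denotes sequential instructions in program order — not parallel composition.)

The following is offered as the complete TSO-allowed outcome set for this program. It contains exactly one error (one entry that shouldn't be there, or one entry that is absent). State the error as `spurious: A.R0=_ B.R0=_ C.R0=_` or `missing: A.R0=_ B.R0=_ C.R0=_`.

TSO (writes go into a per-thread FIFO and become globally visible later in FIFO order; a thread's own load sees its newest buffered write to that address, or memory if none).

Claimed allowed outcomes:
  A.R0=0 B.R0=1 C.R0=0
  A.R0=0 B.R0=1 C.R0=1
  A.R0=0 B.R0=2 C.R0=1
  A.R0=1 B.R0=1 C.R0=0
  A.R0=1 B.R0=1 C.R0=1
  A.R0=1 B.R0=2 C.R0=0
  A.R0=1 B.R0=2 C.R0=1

missing: A.R0=0 B.R0=2 C.R0=0

outcome vector order: (A.R0,B.R0,C.R0)
TSO (8): 010; 011; 020; 021; 110; 111; 120; 121
TSO∖claimed = {020}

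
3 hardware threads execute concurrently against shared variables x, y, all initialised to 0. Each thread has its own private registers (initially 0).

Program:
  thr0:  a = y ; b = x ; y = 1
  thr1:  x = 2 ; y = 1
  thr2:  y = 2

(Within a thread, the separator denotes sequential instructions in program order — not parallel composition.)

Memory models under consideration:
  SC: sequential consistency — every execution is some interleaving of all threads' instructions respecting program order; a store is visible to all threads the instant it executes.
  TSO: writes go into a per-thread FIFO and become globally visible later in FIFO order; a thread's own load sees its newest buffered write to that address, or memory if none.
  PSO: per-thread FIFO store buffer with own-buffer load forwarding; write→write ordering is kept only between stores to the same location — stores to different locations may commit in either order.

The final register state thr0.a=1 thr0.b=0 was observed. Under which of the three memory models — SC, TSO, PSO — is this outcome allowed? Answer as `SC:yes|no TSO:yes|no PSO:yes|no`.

SC:no TSO:no PSO:yes

outcome vector order: (thr0.a,thr0.b)
SC (5): <0 0>, <0 2>, <1 2>, <2 0>, <2 2>
TSO (5): <0 0>, <0 2>, <1 2>, <2 0>, <2 2>
PSO (6): <0 0>, <0 2>, <1 0>, <1 2>, <2 0>, <2 2>
target <1 0> ∈ {PSO}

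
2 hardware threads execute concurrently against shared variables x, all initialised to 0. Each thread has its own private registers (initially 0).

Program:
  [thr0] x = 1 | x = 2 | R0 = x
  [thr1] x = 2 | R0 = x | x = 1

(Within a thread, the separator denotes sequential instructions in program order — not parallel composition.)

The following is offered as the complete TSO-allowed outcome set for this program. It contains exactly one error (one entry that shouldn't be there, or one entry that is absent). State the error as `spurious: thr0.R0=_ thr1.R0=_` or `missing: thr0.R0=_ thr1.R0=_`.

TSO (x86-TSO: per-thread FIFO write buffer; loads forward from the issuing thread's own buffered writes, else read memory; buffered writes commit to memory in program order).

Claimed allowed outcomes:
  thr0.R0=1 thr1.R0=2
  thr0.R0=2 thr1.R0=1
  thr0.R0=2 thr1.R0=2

outcome vector order: (thr0.R0,thr1.R0)
[TSO] allowed = {1/1; 1/2; 2/1; 2/2}
TSO∖claimed = {1/1}

missing: thr0.R0=1 thr1.R0=1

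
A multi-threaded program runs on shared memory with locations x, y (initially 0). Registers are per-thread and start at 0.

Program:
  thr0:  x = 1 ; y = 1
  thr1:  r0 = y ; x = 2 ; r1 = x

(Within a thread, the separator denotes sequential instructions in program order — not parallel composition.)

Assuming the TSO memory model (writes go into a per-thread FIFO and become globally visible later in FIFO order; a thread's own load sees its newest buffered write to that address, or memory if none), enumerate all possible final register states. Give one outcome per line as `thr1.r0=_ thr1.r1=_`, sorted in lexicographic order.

outcome vector order: (thr1.r0,thr1.r1)
|TSO outcomes| = 3

thr1.r0=0 thr1.r1=1
thr1.r0=0 thr1.r1=2
thr1.r0=1 thr1.r1=2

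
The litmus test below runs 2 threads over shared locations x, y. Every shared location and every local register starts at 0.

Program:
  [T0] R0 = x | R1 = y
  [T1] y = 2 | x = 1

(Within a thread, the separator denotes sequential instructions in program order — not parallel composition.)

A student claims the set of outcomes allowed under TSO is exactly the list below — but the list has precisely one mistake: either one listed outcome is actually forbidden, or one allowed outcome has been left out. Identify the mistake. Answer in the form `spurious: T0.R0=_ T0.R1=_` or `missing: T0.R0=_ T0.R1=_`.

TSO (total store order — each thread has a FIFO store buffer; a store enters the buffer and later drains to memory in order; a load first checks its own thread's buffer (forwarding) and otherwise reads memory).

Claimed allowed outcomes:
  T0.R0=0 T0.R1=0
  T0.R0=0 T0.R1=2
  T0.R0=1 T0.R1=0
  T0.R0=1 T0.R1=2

outcome vector order: (T0.R0,T0.R1)
[TSO] allowed = {<0 0>, <0 2>, <1 2>}
claimed∖TSO = {<1 0>}

spurious: T0.R0=1 T0.R1=0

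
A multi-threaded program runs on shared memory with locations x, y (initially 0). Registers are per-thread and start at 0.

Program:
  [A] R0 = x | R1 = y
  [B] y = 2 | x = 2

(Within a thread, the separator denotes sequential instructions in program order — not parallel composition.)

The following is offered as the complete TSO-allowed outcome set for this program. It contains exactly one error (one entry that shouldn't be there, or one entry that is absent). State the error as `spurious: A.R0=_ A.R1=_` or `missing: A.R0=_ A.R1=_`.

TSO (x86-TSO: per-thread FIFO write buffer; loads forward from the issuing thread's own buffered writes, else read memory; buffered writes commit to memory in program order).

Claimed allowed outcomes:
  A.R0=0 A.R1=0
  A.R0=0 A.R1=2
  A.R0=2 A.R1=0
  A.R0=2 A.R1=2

outcome vector order: (A.R0,A.R1)
under TSO → 00, 02, 22
claimed∖TSO = {20}

spurious: A.R0=2 A.R1=0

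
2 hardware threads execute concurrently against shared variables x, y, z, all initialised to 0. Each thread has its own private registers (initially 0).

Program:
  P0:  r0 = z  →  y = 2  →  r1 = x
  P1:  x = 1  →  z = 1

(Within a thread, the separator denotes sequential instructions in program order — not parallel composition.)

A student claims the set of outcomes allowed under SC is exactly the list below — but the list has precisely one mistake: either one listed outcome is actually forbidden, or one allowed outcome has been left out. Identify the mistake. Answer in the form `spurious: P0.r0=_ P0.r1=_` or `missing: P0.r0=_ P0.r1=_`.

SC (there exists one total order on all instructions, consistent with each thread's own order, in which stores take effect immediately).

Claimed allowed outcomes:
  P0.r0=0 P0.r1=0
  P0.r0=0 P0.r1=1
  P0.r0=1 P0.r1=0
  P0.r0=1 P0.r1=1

spurious: P0.r0=1 P0.r1=0

outcome vector order: (P0.r0,P0.r1)
under SC → (0,0), (0,1), (1,1)
claimed∖SC = {(1,0)}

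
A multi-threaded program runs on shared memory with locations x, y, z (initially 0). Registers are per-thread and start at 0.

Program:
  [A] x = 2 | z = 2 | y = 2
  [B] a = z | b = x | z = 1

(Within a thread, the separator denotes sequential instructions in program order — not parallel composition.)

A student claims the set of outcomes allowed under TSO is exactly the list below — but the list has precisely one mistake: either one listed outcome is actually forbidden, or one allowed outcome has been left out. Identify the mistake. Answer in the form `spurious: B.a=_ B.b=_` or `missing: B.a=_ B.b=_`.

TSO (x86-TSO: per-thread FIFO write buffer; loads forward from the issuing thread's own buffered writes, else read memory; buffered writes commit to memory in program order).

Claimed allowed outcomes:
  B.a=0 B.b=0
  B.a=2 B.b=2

outcome vector order: (B.a,B.b)
TSO (3): 0/0; 0/2; 2/2
TSO∖claimed = {0/2}

missing: B.a=0 B.b=2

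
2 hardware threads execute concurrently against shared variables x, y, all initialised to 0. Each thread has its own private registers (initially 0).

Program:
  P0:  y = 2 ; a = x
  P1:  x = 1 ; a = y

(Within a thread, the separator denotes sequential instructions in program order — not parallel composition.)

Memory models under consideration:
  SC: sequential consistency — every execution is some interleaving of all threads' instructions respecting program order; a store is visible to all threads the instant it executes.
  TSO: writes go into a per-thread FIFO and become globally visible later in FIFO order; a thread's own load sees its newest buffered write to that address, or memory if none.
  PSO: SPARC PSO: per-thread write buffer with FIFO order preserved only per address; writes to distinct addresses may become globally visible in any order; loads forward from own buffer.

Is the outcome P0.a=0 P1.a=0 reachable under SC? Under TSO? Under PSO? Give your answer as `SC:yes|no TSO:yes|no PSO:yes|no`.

outcome vector order: (P0.a,P1.a)
[SC] allowed = {<0 2>, <1 0>, <1 2>}
[TSO] allowed = {<0 0>, <0 2>, <1 0>, <1 2>}
[PSO] allowed = {<0 0>, <0 2>, <1 0>, <1 2>}
target <0 0> ∈ {TSO,PSO}

SC:no TSO:yes PSO:yes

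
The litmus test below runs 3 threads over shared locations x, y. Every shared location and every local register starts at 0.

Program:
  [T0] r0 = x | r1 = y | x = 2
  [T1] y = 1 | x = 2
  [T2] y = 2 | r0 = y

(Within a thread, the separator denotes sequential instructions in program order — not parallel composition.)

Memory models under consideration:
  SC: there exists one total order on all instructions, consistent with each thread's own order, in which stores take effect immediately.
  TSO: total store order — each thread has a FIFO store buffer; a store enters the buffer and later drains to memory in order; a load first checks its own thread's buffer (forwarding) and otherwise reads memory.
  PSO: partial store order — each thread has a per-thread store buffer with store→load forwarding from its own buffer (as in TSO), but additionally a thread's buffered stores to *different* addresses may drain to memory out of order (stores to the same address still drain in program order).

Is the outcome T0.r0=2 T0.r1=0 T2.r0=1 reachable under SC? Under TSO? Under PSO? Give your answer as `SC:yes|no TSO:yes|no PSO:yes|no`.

outcome vector order: (T0.r0,T0.r1,T2.r0)
under SC → 0/0/1, 0/0/2, 0/1/1, 0/1/2, 0/2/1, 0/2/2, 2/1/1, 2/1/2, 2/2/2
under TSO → 0/0/1, 0/0/2, 0/1/1, 0/1/2, 0/2/1, 0/2/2, 2/1/1, 2/1/2, 2/2/2
under PSO → 0/0/1, 0/0/2, 0/1/1, 0/1/2, 0/2/1, 0/2/2, 2/0/1, 2/0/2, 2/1/1, 2/1/2, 2/2/1, 2/2/2
target 2/0/1 ∈ {PSO}

SC:no TSO:no PSO:yes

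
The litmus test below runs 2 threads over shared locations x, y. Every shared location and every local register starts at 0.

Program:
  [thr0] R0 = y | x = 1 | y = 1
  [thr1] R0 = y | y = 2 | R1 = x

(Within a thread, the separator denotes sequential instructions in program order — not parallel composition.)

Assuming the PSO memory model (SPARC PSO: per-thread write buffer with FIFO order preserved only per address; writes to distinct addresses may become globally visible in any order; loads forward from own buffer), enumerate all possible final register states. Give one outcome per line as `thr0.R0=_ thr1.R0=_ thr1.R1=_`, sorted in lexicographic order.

thr0.R0=0 thr1.R0=0 thr1.R1=0
thr0.R0=0 thr1.R0=0 thr1.R1=1
thr0.R0=0 thr1.R0=1 thr1.R1=0
thr0.R0=0 thr1.R0=1 thr1.R1=1
thr0.R0=2 thr1.R0=0 thr1.R1=0
thr0.R0=2 thr1.R0=0 thr1.R1=1

outcome vector order: (thr0.R0,thr1.R0,thr1.R1)
|PSO outcomes| = 6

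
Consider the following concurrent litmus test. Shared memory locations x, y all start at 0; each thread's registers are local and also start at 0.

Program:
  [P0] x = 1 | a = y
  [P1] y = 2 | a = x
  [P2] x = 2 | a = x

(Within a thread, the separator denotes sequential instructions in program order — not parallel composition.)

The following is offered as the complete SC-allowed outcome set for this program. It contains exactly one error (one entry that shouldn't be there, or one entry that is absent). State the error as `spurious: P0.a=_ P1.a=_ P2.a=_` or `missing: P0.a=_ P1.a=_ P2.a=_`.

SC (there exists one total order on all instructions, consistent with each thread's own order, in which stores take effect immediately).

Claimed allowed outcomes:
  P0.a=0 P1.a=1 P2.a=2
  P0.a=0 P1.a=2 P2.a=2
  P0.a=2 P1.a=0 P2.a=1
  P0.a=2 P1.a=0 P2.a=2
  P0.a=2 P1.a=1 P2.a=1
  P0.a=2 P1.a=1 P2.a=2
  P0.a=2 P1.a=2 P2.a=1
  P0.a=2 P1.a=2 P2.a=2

outcome vector order: (P0.a,P1.a,P2.a)
[SC] allowed = {<0 1 1>; <0 1 2>; <0 2 2>; <2 0 1>; <2 0 2>; <2 1 1>; <2 1 2>; <2 2 1>; <2 2 2>}
SC∖claimed = {<0 1 1>}

missing: P0.a=0 P1.a=1 P2.a=1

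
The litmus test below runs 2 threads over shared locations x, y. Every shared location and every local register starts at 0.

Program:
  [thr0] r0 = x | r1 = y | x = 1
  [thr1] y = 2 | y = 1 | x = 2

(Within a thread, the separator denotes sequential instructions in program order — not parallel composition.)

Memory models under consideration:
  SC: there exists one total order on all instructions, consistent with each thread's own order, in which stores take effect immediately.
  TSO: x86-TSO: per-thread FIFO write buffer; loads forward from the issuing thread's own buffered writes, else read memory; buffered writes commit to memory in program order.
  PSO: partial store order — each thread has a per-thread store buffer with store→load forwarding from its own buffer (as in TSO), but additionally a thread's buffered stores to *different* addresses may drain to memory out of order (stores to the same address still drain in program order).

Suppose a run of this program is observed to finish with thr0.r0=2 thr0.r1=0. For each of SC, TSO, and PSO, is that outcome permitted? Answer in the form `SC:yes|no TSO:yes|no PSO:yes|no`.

outcome vector order: (thr0.r0,thr0.r1)
SC: 4 outcomes — {00, 01, 02, 21}
TSO: 4 outcomes — {00, 01, 02, 21}
PSO: 6 outcomes — {00, 01, 02, 20, 21, 22}
target 20 ∈ {PSO}

SC:no TSO:no PSO:yes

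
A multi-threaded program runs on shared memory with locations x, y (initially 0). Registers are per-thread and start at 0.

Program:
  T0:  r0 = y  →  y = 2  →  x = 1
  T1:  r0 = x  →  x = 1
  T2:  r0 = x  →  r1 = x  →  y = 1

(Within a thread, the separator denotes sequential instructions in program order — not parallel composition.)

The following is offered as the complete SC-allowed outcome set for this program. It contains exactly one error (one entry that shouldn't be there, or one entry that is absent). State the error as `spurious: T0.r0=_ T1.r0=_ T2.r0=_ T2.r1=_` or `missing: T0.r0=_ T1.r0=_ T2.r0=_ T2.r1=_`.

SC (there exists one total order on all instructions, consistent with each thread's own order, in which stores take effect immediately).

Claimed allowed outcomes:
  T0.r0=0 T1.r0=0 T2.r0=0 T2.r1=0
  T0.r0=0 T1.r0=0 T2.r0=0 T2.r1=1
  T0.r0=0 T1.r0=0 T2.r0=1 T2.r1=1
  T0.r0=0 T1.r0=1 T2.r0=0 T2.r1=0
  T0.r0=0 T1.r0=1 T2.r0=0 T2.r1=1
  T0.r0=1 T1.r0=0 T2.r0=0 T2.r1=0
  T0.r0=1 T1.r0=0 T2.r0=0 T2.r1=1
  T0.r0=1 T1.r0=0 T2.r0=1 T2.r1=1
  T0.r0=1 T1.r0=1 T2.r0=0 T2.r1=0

outcome vector order: (T0.r0,T1.r0,T2.r0,T2.r1)
under SC → <0 0 0 0> <0 0 0 1> <0 0 1 1> <0 1 0 0> <0 1 0 1> <0 1 1 1> <1 0 0 0> <1 0 0 1> <1 0 1 1> <1 1 0 0>
SC∖claimed = {<0 1 1 1>}

missing: T0.r0=0 T1.r0=1 T2.r0=1 T2.r1=1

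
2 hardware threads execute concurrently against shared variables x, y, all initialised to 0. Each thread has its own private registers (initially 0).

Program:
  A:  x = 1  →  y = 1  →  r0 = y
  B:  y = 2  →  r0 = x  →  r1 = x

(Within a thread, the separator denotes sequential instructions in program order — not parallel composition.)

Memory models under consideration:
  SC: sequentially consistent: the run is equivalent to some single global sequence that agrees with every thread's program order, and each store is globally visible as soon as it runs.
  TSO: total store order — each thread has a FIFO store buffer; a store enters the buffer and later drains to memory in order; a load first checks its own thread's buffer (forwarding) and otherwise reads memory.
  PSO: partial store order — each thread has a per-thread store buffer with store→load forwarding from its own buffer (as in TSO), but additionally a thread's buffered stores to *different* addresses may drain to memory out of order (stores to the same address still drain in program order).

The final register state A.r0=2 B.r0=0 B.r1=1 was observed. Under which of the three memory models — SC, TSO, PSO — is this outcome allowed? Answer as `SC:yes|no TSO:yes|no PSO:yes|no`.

SC:no TSO:yes PSO:yes

outcome vector order: (A.r0,B.r0,B.r1)
[SC] allowed = {(1,0,0); (1,0,1); (1,1,1); (2,1,1)}
[TSO] allowed = {(1,0,0); (1,0,1); (1,1,1); (2,0,0); (2,0,1); (2,1,1)}
[PSO] allowed = {(1,0,0); (1,0,1); (1,1,1); (2,0,0); (2,0,1); (2,1,1)}
target (2,0,1) ∈ {TSO,PSO}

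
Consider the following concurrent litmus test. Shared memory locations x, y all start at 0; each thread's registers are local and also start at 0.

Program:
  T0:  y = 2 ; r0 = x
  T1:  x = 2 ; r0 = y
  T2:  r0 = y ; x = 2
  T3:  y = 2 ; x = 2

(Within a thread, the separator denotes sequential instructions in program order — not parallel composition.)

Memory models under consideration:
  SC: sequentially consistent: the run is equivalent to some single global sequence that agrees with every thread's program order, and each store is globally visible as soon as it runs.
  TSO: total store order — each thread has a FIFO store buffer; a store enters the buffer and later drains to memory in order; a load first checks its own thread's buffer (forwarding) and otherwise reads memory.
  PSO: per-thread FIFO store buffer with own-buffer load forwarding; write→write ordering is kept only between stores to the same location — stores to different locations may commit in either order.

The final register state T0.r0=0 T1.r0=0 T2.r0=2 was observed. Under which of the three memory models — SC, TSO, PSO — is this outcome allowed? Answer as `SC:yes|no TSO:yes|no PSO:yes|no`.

SC:no TSO:yes PSO:yes

outcome vector order: (T0.r0,T1.r0,T2.r0)
SC (6): (0,2,0); (0,2,2); (2,0,0); (2,0,2); (2,2,0); (2,2,2)
TSO (8): (0,0,0); (0,0,2); (0,2,0); (0,2,2); (2,0,0); (2,0,2); (2,2,0); (2,2,2)
PSO (8): (0,0,0); (0,0,2); (0,2,0); (0,2,2); (2,0,0); (2,0,2); (2,2,0); (2,2,2)
target (0,0,2) ∈ {TSO,PSO}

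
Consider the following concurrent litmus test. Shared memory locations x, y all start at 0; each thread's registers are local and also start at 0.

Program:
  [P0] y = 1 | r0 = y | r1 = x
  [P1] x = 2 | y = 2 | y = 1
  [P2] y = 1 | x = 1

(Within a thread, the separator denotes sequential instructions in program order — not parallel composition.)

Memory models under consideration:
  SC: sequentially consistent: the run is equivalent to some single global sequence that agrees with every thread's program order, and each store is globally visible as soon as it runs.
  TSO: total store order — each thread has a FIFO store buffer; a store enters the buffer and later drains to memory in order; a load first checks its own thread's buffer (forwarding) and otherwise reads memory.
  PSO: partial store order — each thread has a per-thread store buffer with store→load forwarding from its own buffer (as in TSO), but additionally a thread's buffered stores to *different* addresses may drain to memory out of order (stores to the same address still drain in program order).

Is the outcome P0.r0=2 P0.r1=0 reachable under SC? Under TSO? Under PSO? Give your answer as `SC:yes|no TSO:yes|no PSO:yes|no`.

SC:no TSO:no PSO:yes

outcome vector order: (P0.r0,P0.r1)
SC: 5 outcomes — {10, 11, 12, 21, 22}
TSO: 5 outcomes — {10, 11, 12, 21, 22}
PSO: 6 outcomes — {10, 11, 12, 20, 21, 22}
target 20 ∈ {PSO}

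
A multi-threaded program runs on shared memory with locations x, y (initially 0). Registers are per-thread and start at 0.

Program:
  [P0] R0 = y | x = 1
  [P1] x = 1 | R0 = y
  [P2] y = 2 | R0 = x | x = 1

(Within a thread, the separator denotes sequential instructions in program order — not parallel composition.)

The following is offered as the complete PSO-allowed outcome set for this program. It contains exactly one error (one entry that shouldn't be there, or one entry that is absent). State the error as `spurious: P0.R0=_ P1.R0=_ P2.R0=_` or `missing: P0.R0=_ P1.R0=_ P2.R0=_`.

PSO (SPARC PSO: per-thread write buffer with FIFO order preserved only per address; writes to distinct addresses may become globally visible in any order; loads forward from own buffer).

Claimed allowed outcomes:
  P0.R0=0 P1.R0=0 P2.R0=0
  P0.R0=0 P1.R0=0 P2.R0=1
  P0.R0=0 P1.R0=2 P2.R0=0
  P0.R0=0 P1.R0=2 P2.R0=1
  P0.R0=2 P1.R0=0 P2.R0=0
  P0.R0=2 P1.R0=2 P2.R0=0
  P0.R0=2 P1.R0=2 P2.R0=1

missing: P0.R0=2 P1.R0=0 P2.R0=1

outcome vector order: (P0.R0,P1.R0,P2.R0)
PSO: 8 outcomes — {<0 0 0>; <0 0 1>; <0 2 0>; <0 2 1>; <2 0 0>; <2 0 1>; <2 2 0>; <2 2 1>}
PSO∖claimed = {<2 0 1>}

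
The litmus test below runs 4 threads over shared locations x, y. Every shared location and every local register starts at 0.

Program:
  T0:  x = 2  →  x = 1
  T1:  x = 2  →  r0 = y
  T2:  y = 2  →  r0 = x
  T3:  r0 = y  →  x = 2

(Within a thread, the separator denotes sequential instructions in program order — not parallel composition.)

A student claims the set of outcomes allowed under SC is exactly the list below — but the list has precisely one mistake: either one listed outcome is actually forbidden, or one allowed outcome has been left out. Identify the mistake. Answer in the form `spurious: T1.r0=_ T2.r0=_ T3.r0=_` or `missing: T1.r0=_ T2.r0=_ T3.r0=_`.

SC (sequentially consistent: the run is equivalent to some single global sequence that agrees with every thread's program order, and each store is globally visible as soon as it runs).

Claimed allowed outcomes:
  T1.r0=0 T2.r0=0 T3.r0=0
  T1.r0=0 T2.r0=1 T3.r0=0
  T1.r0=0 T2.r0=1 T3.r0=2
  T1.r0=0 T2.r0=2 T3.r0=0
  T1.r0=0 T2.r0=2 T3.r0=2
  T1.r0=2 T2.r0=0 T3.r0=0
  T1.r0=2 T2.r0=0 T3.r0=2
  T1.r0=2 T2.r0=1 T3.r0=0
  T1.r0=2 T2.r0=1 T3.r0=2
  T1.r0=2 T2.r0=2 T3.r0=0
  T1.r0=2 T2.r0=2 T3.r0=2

outcome vector order: (T1.r0,T2.r0,T3.r0)
SC: 10 outcomes — {(0,1,0) (0,1,2) (0,2,0) (0,2,2) (2,0,0) (2,0,2) (2,1,0) (2,1,2) (2,2,0) (2,2,2)}
claimed∖SC = {(0,0,0)}

spurious: T1.r0=0 T2.r0=0 T3.r0=0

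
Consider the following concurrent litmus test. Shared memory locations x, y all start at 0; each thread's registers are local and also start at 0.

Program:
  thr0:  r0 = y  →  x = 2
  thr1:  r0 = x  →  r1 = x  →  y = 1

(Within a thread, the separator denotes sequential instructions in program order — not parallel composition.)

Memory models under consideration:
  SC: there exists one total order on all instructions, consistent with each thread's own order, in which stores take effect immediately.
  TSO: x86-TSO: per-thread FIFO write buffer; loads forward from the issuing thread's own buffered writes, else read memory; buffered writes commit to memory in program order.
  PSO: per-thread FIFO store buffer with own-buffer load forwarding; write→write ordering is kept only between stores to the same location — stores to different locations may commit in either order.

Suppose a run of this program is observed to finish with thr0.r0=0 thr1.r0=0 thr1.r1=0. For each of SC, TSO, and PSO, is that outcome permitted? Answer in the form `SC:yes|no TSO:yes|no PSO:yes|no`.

SC:yes TSO:yes PSO:yes

outcome vector order: (thr0.r0,thr1.r0,thr1.r1)
SC: 4 outcomes — {000; 002; 022; 100}
TSO: 4 outcomes — {000; 002; 022; 100}
PSO: 4 outcomes — {000; 002; 022; 100}
target 000 ∈ {SC,TSO,PSO}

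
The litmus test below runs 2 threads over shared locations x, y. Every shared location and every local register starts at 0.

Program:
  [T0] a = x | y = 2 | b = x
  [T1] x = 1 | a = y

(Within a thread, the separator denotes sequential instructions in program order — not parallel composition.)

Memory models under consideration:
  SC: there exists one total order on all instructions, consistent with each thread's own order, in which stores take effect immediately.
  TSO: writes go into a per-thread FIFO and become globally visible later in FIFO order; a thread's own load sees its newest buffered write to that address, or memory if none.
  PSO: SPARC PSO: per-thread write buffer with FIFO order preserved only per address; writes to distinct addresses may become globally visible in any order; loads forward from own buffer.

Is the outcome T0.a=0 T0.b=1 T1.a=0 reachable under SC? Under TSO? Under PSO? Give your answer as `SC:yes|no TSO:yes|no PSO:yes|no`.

SC:yes TSO:yes PSO:yes

outcome vector order: (T0.a,T0.b,T1.a)
[SC] allowed = {002 010 012 110 112}
[TSO] allowed = {000 002 010 012 110 112}
[PSO] allowed = {000 002 010 012 110 112}
target 010 ∈ {SC,TSO,PSO}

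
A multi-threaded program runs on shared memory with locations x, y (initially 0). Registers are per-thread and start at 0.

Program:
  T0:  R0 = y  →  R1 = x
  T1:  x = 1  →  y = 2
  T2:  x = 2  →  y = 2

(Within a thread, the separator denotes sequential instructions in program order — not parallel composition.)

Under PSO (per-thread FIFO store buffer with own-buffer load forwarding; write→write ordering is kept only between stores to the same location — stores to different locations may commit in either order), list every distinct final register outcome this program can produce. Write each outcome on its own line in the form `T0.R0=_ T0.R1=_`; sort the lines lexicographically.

T0.R0=0 T0.R1=0
T0.R0=0 T0.R1=1
T0.R0=0 T0.R1=2
T0.R0=2 T0.R1=0
T0.R0=2 T0.R1=1
T0.R0=2 T0.R1=2

outcome vector order: (T0.R0,T0.R1)
|PSO outcomes| = 6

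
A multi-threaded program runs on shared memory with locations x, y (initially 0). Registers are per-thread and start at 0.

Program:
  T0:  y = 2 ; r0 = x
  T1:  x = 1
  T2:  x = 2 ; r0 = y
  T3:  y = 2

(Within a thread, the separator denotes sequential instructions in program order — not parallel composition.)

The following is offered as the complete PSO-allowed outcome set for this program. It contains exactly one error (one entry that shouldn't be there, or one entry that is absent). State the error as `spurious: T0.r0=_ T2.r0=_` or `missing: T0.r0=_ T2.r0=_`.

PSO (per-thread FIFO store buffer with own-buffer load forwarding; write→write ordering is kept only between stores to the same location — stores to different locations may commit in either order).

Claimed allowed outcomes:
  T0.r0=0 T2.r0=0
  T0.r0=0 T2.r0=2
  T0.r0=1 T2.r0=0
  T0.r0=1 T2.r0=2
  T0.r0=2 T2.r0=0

outcome vector order: (T0.r0,T2.r0)
under PSO → 00; 02; 10; 12; 20; 22
PSO∖claimed = {22}

missing: T0.r0=2 T2.r0=2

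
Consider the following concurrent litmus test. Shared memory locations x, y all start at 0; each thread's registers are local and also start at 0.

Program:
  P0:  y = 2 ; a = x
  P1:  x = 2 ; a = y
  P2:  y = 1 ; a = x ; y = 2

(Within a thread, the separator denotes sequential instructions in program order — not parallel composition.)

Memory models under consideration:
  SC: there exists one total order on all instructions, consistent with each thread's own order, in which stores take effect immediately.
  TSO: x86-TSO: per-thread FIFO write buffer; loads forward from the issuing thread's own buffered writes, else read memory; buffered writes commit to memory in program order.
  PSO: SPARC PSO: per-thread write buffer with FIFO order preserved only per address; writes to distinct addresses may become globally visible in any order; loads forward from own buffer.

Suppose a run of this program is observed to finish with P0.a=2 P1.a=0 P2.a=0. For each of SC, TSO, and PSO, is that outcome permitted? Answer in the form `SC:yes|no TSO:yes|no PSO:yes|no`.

outcome vector order: (P0.a,P1.a,P2.a)
SC: 9 outcomes — {010, 012, 020, 022, 202, 210, 212, 220, 222}
TSO: 12 outcomes — {000, 002, 010, 012, 020, 022, 200, 202, 210, 212, 220, 222}
PSO: 12 outcomes — {000, 002, 010, 012, 020, 022, 200, 202, 210, 212, 220, 222}
target 200 ∈ {TSO,PSO}

SC:no TSO:yes PSO:yes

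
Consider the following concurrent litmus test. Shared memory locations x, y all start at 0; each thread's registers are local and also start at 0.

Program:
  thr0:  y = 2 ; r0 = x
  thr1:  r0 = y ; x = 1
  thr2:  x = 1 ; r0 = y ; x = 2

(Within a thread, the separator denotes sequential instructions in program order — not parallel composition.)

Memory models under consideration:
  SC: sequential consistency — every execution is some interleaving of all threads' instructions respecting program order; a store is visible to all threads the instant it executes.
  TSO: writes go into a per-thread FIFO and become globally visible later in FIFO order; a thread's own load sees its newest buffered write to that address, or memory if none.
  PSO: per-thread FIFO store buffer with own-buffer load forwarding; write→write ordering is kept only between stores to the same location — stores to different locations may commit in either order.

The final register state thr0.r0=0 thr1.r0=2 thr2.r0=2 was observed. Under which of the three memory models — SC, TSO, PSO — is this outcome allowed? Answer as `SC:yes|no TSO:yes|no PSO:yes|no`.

outcome vector order: (thr0.r0,thr1.r0,thr2.r0)
SC (10): <0 0 2>; <0 2 2>; <1 0 0>; <1 0 2>; <1 2 0>; <1 2 2>; <2 0 0>; <2 0 2>; <2 2 0>; <2 2 2>
TSO (12): <0 0 0>; <0 0 2>; <0 2 0>; <0 2 2>; <1 0 0>; <1 0 2>; <1 2 0>; <1 2 2>; <2 0 0>; <2 0 2>; <2 2 0>; <2 2 2>
PSO (12): <0 0 0>; <0 0 2>; <0 2 0>; <0 2 2>; <1 0 0>; <1 0 2>; <1 2 0>; <1 2 2>; <2 0 0>; <2 0 2>; <2 2 0>; <2 2 2>
target <0 2 2> ∈ {SC,TSO,PSO}

SC:yes TSO:yes PSO:yes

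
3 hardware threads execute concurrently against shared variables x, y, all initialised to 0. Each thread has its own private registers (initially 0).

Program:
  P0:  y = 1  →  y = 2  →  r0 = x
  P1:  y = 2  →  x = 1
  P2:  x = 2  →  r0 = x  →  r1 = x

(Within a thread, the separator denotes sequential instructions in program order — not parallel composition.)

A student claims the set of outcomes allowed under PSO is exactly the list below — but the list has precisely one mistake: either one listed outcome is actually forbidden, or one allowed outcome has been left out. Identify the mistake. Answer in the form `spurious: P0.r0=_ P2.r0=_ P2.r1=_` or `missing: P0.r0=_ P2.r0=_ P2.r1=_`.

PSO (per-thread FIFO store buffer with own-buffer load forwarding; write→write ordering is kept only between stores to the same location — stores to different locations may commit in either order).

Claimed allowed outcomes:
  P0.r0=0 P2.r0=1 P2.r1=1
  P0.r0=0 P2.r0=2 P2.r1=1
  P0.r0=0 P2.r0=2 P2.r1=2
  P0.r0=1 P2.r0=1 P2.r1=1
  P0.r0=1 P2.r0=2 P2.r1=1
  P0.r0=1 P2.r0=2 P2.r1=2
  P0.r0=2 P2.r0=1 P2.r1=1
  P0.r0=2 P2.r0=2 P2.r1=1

outcome vector order: (P0.r0,P2.r0,P2.r1)
PSO: 9 outcomes — {011; 021; 022; 111; 121; 122; 211; 221; 222}
PSO∖claimed = {222}

missing: P0.r0=2 P2.r0=2 P2.r1=2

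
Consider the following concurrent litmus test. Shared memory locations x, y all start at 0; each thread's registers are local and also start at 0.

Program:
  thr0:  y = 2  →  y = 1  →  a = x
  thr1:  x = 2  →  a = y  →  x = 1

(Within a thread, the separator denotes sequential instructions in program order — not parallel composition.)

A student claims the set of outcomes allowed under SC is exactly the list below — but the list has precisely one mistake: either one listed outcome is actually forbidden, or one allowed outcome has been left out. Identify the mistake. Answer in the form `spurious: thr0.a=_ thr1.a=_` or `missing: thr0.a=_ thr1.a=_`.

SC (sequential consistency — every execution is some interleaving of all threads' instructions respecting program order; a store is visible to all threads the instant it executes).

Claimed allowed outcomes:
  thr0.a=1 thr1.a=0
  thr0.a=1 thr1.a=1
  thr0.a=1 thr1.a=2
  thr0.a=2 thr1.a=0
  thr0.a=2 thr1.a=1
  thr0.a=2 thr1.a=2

missing: thr0.a=0 thr1.a=1

outcome vector order: (thr0.a,thr1.a)
SC (7): 0/1, 1/0, 1/1, 1/2, 2/0, 2/1, 2/2
SC∖claimed = {0/1}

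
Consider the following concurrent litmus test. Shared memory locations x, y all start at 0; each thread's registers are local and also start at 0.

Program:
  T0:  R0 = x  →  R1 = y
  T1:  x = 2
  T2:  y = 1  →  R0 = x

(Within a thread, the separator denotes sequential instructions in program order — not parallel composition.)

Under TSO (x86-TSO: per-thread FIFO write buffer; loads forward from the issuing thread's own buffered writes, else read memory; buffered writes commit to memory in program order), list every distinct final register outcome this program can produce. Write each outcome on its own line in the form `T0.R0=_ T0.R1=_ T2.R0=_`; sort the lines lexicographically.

outcome vector order: (T0.R0,T0.R1,T2.R0)
|TSO outcomes| = 8

T0.R0=0 T0.R1=0 T2.R0=0
T0.R0=0 T0.R1=0 T2.R0=2
T0.R0=0 T0.R1=1 T2.R0=0
T0.R0=0 T0.R1=1 T2.R0=2
T0.R0=2 T0.R1=0 T2.R0=0
T0.R0=2 T0.R1=0 T2.R0=2
T0.R0=2 T0.R1=1 T2.R0=0
T0.R0=2 T0.R1=1 T2.R0=2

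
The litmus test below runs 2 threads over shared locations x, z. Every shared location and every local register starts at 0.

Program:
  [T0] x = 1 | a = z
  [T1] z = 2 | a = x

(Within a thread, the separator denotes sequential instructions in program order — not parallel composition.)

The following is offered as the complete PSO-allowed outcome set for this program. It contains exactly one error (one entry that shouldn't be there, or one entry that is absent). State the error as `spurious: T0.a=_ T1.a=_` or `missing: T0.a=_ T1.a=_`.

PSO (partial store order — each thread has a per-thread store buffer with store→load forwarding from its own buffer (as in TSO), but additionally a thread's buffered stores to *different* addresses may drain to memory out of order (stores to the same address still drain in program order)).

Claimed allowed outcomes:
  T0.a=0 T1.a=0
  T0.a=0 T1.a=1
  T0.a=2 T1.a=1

missing: T0.a=2 T1.a=0

outcome vector order: (T0.a,T1.a)
PSO (4): 00, 01, 20, 21
PSO∖claimed = {20}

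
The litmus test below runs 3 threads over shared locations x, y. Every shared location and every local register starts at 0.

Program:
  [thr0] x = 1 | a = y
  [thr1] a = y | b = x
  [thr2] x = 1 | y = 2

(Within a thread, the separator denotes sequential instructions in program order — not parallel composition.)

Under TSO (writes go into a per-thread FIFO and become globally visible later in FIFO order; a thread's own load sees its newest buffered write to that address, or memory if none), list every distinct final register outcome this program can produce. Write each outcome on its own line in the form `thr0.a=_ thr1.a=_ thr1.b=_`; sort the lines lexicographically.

outcome vector order: (thr0.a,thr1.a,thr1.b)
|TSO outcomes| = 6

thr0.a=0 thr1.a=0 thr1.b=0
thr0.a=0 thr1.a=0 thr1.b=1
thr0.a=0 thr1.a=2 thr1.b=1
thr0.a=2 thr1.a=0 thr1.b=0
thr0.a=2 thr1.a=0 thr1.b=1
thr0.a=2 thr1.a=2 thr1.b=1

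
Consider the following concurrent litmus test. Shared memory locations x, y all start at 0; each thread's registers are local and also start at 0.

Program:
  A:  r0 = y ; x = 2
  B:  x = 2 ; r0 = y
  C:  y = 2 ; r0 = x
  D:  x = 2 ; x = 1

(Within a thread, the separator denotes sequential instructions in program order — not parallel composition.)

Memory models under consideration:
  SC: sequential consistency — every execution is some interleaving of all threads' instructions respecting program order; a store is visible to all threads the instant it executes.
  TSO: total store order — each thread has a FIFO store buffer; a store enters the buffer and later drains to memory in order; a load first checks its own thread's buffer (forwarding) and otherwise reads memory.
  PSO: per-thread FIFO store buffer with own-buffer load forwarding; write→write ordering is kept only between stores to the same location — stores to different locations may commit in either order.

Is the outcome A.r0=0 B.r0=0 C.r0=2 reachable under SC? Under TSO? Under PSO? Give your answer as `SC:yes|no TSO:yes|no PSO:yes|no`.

SC:yes TSO:yes PSO:yes

outcome vector order: (A.r0,B.r0,C.r0)
SC (10): 001, 002, 020, 021, 022, 201, 202, 220, 221, 222
TSO (12): 000, 001, 002, 020, 021, 022, 200, 201, 202, 220, 221, 222
PSO (12): 000, 001, 002, 020, 021, 022, 200, 201, 202, 220, 221, 222
target 002 ∈ {SC,TSO,PSO}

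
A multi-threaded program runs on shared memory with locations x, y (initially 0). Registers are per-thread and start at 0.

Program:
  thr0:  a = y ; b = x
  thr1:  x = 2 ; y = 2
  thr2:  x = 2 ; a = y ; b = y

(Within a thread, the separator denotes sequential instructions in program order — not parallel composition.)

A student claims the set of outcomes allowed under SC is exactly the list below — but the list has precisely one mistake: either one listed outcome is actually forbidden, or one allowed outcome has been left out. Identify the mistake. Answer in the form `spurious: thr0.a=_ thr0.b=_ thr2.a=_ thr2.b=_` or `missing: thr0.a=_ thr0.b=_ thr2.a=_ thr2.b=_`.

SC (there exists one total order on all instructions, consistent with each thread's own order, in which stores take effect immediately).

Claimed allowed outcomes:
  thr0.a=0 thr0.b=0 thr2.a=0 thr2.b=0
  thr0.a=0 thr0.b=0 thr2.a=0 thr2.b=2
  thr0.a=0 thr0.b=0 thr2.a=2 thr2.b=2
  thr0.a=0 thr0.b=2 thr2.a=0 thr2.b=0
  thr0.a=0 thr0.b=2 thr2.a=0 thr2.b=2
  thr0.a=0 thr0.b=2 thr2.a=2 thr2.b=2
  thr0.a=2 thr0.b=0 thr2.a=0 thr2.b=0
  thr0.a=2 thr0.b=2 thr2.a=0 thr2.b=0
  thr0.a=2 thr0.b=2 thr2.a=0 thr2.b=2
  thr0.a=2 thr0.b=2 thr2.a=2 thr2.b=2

outcome vector order: (thr0.a,thr0.b,thr2.a,thr2.b)
SC: 9 outcomes — {0000 0002 0022 0200 0202 0222 2200 2202 2222}
claimed∖SC = {2000}

spurious: thr0.a=2 thr0.b=0 thr2.a=0 thr2.b=0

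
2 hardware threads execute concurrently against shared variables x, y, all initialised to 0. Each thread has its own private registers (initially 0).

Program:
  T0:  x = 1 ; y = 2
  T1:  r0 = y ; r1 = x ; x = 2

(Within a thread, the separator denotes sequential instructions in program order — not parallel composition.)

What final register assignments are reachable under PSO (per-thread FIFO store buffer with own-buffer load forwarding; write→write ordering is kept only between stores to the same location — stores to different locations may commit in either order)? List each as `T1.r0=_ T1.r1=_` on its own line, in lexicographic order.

T1.r0=0 T1.r1=0
T1.r0=0 T1.r1=1
T1.r0=2 T1.r1=0
T1.r0=2 T1.r1=1

outcome vector order: (T1.r0,T1.r1)
|PSO outcomes| = 4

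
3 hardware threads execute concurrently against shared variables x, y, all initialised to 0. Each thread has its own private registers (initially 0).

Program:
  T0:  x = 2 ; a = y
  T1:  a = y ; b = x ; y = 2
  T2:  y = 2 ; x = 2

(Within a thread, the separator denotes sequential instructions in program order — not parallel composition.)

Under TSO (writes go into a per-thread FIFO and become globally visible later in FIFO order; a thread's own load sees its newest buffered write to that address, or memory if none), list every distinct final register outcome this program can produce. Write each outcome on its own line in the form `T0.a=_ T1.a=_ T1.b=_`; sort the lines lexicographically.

outcome vector order: (T0.a,T1.a,T1.b)
|TSO outcomes| = 8

T0.a=0 T1.a=0 T1.b=0
T0.a=0 T1.a=0 T1.b=2
T0.a=0 T1.a=2 T1.b=0
T0.a=0 T1.a=2 T1.b=2
T0.a=2 T1.a=0 T1.b=0
T0.a=2 T1.a=0 T1.b=2
T0.a=2 T1.a=2 T1.b=0
T0.a=2 T1.a=2 T1.b=2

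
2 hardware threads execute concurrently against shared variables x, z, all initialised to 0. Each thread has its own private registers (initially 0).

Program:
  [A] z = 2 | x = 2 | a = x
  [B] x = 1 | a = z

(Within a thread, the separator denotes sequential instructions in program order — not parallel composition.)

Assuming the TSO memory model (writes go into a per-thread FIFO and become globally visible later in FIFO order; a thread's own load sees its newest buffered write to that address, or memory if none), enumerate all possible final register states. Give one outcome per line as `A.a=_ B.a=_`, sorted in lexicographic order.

A.a=1 B.a=0
A.a=1 B.a=2
A.a=2 B.a=0
A.a=2 B.a=2

outcome vector order: (A.a,B.a)
|TSO outcomes| = 4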